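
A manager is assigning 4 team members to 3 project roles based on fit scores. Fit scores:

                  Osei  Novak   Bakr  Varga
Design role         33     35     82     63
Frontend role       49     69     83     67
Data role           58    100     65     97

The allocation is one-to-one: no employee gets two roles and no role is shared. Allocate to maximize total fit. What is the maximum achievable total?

Optimal: Bakr→Design role (82 pts), Varga→Frontend role (67 pts), Novak→Data role (100 pts) — total 82+67+100 = 249 pts.
Swapping Varga↔Novak (Varga→Data role 97 pts, Novak→Frontend role 69 pts) loses 1.

Maximum total: 249 pts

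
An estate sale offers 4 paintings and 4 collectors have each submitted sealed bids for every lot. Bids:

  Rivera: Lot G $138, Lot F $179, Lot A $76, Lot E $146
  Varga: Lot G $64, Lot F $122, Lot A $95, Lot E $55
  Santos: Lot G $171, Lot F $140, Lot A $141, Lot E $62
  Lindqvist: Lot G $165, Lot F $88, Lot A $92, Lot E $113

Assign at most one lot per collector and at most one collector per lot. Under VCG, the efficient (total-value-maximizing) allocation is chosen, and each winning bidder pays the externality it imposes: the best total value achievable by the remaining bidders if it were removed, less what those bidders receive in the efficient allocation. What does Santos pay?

Efficient allocation: Rivera→Lot E ($146), Varga→Lot F ($122), Santos→Lot A ($141), Lindqvist→Lot G ($165); total welfare W = $574.
Santos receives Lot A at value $141, so the others get W − 141 = $433.
Without Santos: best allocation of the remaining 3 bidders over all 4 lots is Rivera→Lot F ($179), Varga→Lot A ($95), Lindqvist→Lot G ($165), total $439.
VCG payment = (others' best without Santos) − (others' welfare with Santos) = 439 − 433 = $6.

Santos pays $6.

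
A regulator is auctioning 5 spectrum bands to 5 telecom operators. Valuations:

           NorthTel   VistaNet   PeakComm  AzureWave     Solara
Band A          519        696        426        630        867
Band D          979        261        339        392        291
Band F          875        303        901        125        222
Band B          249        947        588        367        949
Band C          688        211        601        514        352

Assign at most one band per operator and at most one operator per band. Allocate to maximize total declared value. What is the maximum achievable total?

Optimal: NorthTel→Band D ($979M), VistaNet→Band B ($947M), PeakComm→Band F ($901M), AzureWave→Band C ($514M), Solara→Band A ($867M) — total 979+947+901+514+867 = $4208M.
Next-best assignment: NorthTel→Band D, VistaNet→Band A, PeakComm→Band F, AzureWave→Band C, Solara→Band B = $4039M.

Max total: $4208M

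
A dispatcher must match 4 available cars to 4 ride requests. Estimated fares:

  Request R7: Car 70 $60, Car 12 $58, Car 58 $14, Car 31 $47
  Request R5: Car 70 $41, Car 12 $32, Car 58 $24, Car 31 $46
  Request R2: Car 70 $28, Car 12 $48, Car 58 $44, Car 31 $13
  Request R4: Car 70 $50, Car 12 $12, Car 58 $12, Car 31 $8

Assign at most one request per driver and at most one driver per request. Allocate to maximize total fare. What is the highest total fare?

Maximum total: $198

Optimal: Car 70→Request R4 ($50), Car 12→Request R7 ($58), Car 58→Request R2 ($44), Car 31→Request R5 ($46) — total 50+58+44+46 = $198.
Max-entry greedy (repeatedly take the single best remaining cell) gives $166, worse by 32.
Next-best assignment: Car 70→Request R4, Car 12→Request R5, Car 58→Request R2, Car 31→Request R7 = $173.
Checked against all permutations: $198 is optimal.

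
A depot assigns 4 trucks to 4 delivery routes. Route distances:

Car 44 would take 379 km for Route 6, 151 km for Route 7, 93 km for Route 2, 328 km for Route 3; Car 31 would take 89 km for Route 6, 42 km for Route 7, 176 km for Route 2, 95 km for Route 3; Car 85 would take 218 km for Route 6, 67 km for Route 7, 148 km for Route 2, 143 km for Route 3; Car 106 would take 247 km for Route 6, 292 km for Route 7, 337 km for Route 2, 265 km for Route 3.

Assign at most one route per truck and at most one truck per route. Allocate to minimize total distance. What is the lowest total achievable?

This is the linear assignment problem.
Optimal: Car 44→Route 2 (93 km), Car 31→Route 3 (95 km), Car 85→Route 7 (67 km), Car 106→Route 6 (247 km) — total 93+95+67+247 = 502 km.
Min-entry greedy (repeatedly take the single cheapest remaining cell) gives 525 km, worse by 23.

Minimum total: 502 km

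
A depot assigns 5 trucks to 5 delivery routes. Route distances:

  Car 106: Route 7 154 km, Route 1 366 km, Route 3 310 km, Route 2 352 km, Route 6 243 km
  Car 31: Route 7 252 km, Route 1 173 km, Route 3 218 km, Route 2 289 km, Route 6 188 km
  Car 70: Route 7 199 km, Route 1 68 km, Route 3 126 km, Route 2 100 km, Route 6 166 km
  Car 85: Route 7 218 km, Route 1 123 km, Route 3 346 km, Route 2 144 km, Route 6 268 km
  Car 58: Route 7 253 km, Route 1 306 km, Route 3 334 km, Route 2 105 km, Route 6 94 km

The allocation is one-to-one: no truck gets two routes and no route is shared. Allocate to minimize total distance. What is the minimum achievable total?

Optimal: Car 106→Route 7 (154 km), Car 31→Route 3 (218 km), Car 70→Route 1 (68 km), Car 85→Route 2 (144 km), Car 58→Route 6 (94 km) — total 154+218+68+144+94 = 678 km.
Column-greedy (each route in turn goes to its cheapest remaining truck) gives 813 km, worse by 135.

Minimum total: 678 km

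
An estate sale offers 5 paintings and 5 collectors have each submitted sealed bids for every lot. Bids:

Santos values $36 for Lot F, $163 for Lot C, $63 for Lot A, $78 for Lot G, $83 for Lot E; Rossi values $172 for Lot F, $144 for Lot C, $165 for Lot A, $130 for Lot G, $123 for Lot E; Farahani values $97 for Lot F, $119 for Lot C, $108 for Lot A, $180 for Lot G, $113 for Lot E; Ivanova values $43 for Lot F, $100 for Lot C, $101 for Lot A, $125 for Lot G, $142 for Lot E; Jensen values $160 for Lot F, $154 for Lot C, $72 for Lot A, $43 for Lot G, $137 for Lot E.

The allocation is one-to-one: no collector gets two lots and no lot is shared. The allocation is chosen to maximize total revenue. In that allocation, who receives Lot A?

Optimal: Santos→Lot C ($163), Rossi→Lot A ($165), Farahani→Lot G ($180), Ivanova→Lot E ($142), Jensen→Lot F ($160) — total 163+165+180+142+160 = $810.
Row-greedy (each collector in turn takes its best remaining lot) gives $729, worse by 81.
Next-best assignment: Santos→Lot C, Rossi→Lot F, Farahani→Lot G, Ivanova→Lot A, Jensen→Lot E = $753.
Checked against all permutations: $810 is optimal.
Rossi's own top lot is Lot F ($172), but forcing Rossi→Lot F and reassigning the rest optimally gives only $753 — worse by 57.

Rossi receives Lot A.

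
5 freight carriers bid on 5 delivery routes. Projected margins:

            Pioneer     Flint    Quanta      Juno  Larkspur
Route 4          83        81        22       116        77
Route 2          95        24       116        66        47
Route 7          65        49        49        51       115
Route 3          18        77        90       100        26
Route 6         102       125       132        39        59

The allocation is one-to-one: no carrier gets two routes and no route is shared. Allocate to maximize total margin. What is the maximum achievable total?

Maximum total: $541k

This is a one-to-one assignment (maximum-weight bipartite matching).
Optimal: Pioneer→Route 2 ($95k), Flint→Route 6 ($125k), Quanta→Route 3 ($90k), Juno→Route 4 ($116k), Larkspur→Route 7 ($115k) — total 95+125+90+116+115 = $541k.
Row-greedy (each carrier in turn takes its best remaining route) gives $514k, worse by 27.
Next-best assignment: Pioneer→Route 4, Flint→Route 6, Quanta→Route 2, Juno→Route 3, Larkspur→Route 7 = $539k.
Swapping Flint↔Larkspur (Flint→Route 7 $49k, Larkspur→Route 6 $59k) loses 132.
No other one-to-one assignment exceeds $541k.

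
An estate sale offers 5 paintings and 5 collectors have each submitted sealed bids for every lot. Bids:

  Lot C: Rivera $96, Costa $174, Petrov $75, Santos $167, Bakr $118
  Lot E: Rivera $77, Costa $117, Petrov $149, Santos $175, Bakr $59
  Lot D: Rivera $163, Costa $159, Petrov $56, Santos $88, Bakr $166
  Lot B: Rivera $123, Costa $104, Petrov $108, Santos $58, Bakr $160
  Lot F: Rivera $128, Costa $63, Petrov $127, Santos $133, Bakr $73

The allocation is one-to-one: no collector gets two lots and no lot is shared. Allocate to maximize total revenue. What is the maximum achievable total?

Maximum total: $799

Optimal: Rivera→Lot D ($163), Costa→Lot C ($174), Petrov→Lot F ($127), Santos→Lot E ($175), Bakr→Lot B ($160) — total 163+174+127+175+160 = $799.
Column-greedy (each lot in turn goes to its best remaining collector) gives $765, worse by 34.
Swapping Rivera↔Santos (Rivera→Lot E $77, Santos→Lot D $88) loses 173.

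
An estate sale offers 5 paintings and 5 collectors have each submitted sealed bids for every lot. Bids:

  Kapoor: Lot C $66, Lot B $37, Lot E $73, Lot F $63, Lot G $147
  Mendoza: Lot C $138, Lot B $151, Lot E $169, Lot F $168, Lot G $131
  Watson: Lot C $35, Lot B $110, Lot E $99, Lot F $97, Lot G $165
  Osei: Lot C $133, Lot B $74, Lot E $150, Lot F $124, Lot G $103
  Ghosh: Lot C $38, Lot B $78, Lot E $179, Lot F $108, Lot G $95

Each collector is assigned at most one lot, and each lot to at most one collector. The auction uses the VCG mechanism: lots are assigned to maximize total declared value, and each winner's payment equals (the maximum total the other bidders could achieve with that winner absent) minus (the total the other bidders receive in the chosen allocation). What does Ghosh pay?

Efficient allocation: Kapoor→Lot G ($147), Mendoza→Lot F ($168), Watson→Lot B ($110), Osei→Lot C ($133), Ghosh→Lot E ($179); total welfare W = $737.
Ghosh receives Lot E at value $179, so the others get W − 179 = $558.
Without Ghosh: best allocation of the remaining 4 bidders over all 5 lots is Kapoor→Lot G ($147), Mendoza→Lot F ($168), Watson→Lot B ($110), Osei→Lot E ($150), total $575.
VCG payment = (others' best without Ghosh) − (others' welfare with Ghosh) = 575 − 558 = $17.

Ghosh pays $17.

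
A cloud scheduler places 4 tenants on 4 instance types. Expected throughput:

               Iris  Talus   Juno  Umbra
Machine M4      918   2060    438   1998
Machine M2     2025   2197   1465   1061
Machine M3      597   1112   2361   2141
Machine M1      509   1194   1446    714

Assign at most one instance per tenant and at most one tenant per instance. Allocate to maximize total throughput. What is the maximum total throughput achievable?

Max total: 7672 ops/s

This is a one-to-one assignment (maximum-weight bipartite matching).
Optimal: Iris→Machine M2 (2025 ops/s), Talus→Machine M4 (2060 ops/s), Juno→Machine M1 (1446 ops/s), Umbra→Machine M3 (2141 ops/s) — total 2025+2060+1446+2141 = 7672 ops/s.
Column-greedy (each instance in turn goes to its best remaining tenant) gives 7160 ops/s, worse by 512.
Next-best assignment: Iris→Machine M2, Talus→Machine M1, Juno→Machine M3, Umbra→Machine M4 = 7578 ops/s.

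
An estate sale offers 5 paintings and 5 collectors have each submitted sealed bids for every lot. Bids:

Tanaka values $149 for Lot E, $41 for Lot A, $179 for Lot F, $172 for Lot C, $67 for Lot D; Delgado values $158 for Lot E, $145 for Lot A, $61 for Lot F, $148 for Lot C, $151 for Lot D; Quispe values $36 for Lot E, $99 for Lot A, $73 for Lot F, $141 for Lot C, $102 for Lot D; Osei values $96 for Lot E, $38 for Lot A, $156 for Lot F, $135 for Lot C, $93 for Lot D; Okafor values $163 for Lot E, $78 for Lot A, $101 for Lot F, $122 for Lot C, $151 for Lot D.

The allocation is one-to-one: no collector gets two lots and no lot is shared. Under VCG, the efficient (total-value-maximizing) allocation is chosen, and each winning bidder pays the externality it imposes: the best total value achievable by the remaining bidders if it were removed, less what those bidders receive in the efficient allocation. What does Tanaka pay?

Efficient allocation: Tanaka→Lot E ($149), Delgado→Lot A ($145), Quispe→Lot C ($141), Osei→Lot F ($156), Okafor→Lot D ($151); total welfare W = $742.
Tanaka receives Lot E at value $149, so the others get W − 149 = $593.
Without Tanaka: best allocation of the remaining 4 bidders over all 5 lots is Delgado→Lot D ($151), Quispe→Lot C ($141), Osei→Lot F ($156), Okafor→Lot E ($163), total $611.
VCG payment = (others' best without Tanaka) − (others' welfare with Tanaka) = 611 − 593 = $18.

Tanaka pays $18.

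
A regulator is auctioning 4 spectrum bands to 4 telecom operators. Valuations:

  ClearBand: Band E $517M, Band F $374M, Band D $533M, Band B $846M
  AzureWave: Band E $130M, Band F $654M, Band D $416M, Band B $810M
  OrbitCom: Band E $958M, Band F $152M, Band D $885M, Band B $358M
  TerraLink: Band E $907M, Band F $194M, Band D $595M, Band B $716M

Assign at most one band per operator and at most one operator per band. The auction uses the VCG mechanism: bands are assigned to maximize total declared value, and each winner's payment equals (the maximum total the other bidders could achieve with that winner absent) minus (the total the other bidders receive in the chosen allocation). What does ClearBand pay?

Efficient allocation: ClearBand→Band B ($846M), AzureWave→Band F ($654M), OrbitCom→Band D ($885M), TerraLink→Band E ($907M); total welfare W = $3292M.
ClearBand receives Band B at value $846M, so the others get W − 846 = $2446M.
Without ClearBand: best allocation of the remaining 3 bidders over all 4 bands is AzureWave→Band B ($810M), OrbitCom→Band D ($885M), TerraLink→Band E ($907M), total $2602M.
VCG payment = (others' best without ClearBand) − (others' welfare with ClearBand) = 2602 − 2446 = $156M.

ClearBand pays $156M.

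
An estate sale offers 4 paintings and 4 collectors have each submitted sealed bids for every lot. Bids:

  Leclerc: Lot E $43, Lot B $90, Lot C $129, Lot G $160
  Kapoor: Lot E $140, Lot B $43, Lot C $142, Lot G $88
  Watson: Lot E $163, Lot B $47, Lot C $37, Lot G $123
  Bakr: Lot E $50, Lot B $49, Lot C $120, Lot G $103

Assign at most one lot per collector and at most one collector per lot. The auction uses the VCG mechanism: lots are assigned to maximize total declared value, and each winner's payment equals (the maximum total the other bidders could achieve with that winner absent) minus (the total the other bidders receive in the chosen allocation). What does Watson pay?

Efficient allocation: Leclerc→Lot G ($160), Kapoor→Lot C ($142), Watson→Lot E ($163), Bakr→Lot B ($49); total welfare W = $514.
Watson receives Lot E at value $163, so the others get W − 163 = $351.
Without Watson: best allocation of the remaining 3 bidders over all 4 lots is Leclerc→Lot G ($160), Kapoor→Lot E ($140), Bakr→Lot C ($120), total $420.
VCG payment = (others' best without Watson) − (others' welfare with Watson) = 420 − 351 = $69.

Watson pays $69.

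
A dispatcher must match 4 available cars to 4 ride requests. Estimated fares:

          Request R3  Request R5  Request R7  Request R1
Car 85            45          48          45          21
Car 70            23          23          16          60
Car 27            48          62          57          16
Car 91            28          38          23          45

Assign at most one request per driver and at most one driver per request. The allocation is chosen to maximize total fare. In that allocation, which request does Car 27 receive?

Car 27 receives Request R7.

Optimal: Car 85→Request R3 ($45), Car 70→Request R1 ($60), Car 27→Request R7 ($57), Car 91→Request R5 ($38) — total 45+60+57+38 = $200.
Next-best assignment: Car 85→Request R7, Car 70→Request R1, Car 27→Request R5, Car 91→Request R3 = $195.
Every other assignment is strictly worse.
Car 27's own top request is Request R5 ($62), but forcing Car 27→Request R5 and reassigning the rest optimally gives only $195 — worse by 5.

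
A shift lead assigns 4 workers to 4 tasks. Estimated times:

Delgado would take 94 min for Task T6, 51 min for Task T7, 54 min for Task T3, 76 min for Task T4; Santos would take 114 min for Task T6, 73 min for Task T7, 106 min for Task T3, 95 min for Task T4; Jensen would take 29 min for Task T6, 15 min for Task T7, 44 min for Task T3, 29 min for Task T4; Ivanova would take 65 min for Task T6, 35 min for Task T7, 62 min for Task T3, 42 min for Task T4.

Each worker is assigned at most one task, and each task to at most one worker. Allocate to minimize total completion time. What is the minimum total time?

Min total: 198 min

Optimal: Delgado→Task T3 (54 min), Santos→Task T7 (73 min), Jensen→Task T6 (29 min), Ivanova→Task T4 (42 min) — total 54+73+29+42 = 198 min.
Every other assignment is strictly worse.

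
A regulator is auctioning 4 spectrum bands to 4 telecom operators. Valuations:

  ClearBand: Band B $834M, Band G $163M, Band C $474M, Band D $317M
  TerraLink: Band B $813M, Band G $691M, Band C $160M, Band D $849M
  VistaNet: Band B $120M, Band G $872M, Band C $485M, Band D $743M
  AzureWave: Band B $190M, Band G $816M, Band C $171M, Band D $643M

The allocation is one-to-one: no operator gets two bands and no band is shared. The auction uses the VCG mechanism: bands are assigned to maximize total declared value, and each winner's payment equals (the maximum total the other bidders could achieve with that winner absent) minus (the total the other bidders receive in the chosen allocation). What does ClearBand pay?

Efficient allocation: ClearBand→Band B ($834M), TerraLink→Band D ($849M), VistaNet→Band C ($485M), AzureWave→Band G ($816M); total welfare W = $2984M.
ClearBand receives Band B at value $834M, so the others get W − 834 = $2150M.
Without ClearBand: best allocation of the remaining 3 bidders over all 4 bands is TerraLink→Band B ($813M), VistaNet→Band D ($743M), AzureWave→Band G ($816M), total $2372M.
VCG payment = (others' best without ClearBand) − (others' welfare with ClearBand) = 2372 − 2150 = $222M.

ClearBand pays $222M.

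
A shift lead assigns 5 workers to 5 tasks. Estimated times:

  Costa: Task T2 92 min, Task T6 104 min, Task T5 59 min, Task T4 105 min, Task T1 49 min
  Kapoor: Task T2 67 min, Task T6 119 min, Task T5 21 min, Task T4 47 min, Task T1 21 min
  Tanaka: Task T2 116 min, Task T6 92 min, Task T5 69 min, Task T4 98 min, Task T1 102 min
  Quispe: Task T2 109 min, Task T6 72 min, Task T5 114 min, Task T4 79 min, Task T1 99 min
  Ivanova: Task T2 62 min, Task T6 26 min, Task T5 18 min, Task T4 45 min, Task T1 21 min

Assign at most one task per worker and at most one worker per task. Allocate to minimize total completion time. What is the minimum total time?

Optimal: Costa→Task T2 (92 min), Kapoor→Task T1 (21 min), Tanaka→Task T5 (69 min), Quispe→Task T4 (79 min), Ivanova→Task T6 (26 min) — total 92+21+69+79+26 = 287 min.
Swapping Costa↔Tanaka (Costa→Task T5 59 min, Tanaka→Task T2 116 min) adds 14.
Every other assignment is strictly worse.

Minimum total: 287 min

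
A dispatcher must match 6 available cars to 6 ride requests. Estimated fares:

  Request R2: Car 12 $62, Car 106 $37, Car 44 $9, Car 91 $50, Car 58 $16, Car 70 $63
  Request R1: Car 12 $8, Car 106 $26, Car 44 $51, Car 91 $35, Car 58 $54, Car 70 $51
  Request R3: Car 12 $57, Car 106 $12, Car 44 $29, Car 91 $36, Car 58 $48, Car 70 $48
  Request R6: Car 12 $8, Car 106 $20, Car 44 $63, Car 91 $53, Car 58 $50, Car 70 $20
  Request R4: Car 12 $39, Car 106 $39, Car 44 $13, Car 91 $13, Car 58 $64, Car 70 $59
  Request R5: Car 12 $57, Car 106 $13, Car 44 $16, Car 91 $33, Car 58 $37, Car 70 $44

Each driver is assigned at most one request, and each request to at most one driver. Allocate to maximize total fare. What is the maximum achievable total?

This is a one-to-one assignment (maximum-weight bipartite matching).
Optimal: Car 12→Request R5 ($57), Car 106→Request R4 ($39), Car 44→Request R6 ($63), Car 91→Request R3 ($36), Car 58→Request R1 ($54), Car 70→Request R2 ($63) — total 57+39+63+36+54+63 = $312.
Row-greedy (each driver in turn takes its best remaining request) gives $298, worse by 14.

Max total: $312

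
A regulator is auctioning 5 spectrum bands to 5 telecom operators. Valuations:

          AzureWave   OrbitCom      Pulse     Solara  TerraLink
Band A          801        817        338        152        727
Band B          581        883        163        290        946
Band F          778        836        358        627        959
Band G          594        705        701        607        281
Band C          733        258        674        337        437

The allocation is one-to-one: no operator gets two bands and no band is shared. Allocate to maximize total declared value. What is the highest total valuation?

Treat this as an assignment problem: match each operator to one band.
Optimal: AzureWave→Band A ($801M), OrbitCom→Band B ($883M), Pulse→Band C ($674M), Solara→Band G ($607M), TerraLink→Band F ($959M) — total 801+883+674+607+959 = $3924M.
Next-best assignment: AzureWave→Band A, OrbitCom→Band F, Pulse→Band C, Solara→Band G, TerraLink→Band B = $3864M.
Checked against all permutations: $3924M is optimal.

Max total: $3924M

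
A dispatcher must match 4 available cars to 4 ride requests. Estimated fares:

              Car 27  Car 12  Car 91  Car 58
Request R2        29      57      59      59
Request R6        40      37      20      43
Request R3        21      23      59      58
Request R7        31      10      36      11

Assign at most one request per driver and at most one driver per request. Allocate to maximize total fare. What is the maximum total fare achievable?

Max total: $191

Optimal: Car 27→Request R6 ($40), Car 12→Request R2 ($57), Car 91→Request R7 ($36), Car 58→Request R3 ($58) — total 40+57+36+58 = $191.
Max-entry greedy (repeatedly take the single best remaining cell) gives $167, worse by 24.
Swapping Car 58↔Car 12 (Car 58→Request R2 $59, Car 12→Request R3 $23) loses 33.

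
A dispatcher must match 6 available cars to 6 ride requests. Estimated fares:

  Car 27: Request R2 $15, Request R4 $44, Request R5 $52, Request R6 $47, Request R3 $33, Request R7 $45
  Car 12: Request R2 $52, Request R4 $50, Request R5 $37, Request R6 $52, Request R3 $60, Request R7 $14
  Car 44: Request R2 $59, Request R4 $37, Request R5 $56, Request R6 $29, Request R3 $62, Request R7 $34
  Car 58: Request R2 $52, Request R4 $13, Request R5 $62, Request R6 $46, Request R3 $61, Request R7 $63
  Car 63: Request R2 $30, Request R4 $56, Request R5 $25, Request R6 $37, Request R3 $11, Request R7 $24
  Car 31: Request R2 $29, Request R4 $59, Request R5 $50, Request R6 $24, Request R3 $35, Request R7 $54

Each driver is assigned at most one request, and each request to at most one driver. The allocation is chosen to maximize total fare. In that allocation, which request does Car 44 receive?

Car 44 receives Request R2.

This is a one-to-one assignment (maximum-weight bipartite matching).
Optimal: Car 27→Request R6 ($47), Car 12→Request R3 ($60), Car 44→Request R2 ($59), Car 58→Request R5 ($62), Car 63→Request R4 ($56), Car 31→Request R7 ($54) — total 47+60+59+62+56+54 = $338.
Max-entry greedy (repeatedly take the single best remaining cell) gives $325, worse by 13.
Next-best assignment: Car 27→Request R6, Car 12→Request R3, Car 44→Request R2, Car 58→Request R7, Car 63→Request R4, Car 31→Request R5 = $335.
Car 44's own top request is Request R3 ($62), but forcing Car 44→Request R3 and reassigning the rest optimally gives only $333 — worse by 5.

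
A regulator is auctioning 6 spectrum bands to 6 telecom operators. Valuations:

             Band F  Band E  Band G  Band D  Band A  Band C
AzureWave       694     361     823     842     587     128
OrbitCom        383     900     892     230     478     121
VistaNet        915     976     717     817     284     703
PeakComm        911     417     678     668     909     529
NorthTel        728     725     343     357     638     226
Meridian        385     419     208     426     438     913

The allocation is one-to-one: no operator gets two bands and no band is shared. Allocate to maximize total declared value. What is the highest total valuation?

Maximum total: $5260M

This is a one-to-one assignment (maximum-weight bipartite matching).
Optimal: AzureWave→Band D ($842M), OrbitCom→Band G ($892M), VistaNet→Band E ($976M), PeakComm→Band A ($909M), NorthTel→Band F ($728M), Meridian→Band C ($913M) — total 842+892+976+909+728+913 = $5260M.
Checked against all permutations: $5260M is optimal.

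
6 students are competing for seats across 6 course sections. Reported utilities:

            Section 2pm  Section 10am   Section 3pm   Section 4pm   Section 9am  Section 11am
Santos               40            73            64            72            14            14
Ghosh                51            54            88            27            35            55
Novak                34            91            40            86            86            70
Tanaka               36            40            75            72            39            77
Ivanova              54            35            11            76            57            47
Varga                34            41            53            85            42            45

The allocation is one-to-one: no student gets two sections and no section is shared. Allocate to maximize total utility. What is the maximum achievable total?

Max total: 463 points

Optimal: Santos→Section 10am (73 points), Ghosh→Section 3pm (88 points), Novak→Section 9am (86 points), Tanaka→Section 11am (77 points), Ivanova→Section 2pm (54 points), Varga→Section 4pm (85 points) — total 73+88+86+77+54+85 = 463 points.
Next-best assignment: Santos→Section 2pm, Ghosh→Section 3pm, Novak→Section 10am, Tanaka→Section 11am, Ivanova→Section 9am, Varga→Section 4pm = 438 points.
Every other assignment is strictly worse.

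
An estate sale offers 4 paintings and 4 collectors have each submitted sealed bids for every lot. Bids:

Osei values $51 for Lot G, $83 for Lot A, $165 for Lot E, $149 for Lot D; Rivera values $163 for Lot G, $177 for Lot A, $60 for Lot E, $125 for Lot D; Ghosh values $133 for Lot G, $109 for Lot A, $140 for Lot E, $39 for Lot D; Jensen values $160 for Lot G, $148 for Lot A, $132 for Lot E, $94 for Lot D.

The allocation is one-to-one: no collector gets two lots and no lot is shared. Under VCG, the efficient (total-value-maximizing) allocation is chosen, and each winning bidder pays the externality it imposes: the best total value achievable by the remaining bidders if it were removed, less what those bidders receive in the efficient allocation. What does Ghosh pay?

Efficient allocation: Osei→Lot D ($149), Rivera→Lot A ($177), Ghosh→Lot E ($140), Jensen→Lot G ($160); total welfare W = $626.
Ghosh receives Lot E at value $140, so the others get W − 140 = $486.
Without Ghosh: best allocation of the remaining 3 bidders over all 4 lots is Osei→Lot E ($165), Rivera→Lot A ($177), Jensen→Lot G ($160), total $502.
VCG payment = (others' best without Ghosh) − (others' welfare with Ghosh) = 502 − 486 = $16.

Ghosh pays $16.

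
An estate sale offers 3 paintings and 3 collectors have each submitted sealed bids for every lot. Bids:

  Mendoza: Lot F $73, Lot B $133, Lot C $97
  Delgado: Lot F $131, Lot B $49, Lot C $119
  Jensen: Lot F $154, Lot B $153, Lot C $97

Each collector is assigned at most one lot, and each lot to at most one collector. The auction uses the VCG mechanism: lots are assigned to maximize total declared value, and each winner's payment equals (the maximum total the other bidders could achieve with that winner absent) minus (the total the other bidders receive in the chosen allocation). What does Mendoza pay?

Efficient allocation: Mendoza→Lot B ($133), Delgado→Lot C ($119), Jensen→Lot F ($154); total welfare W = $406.
Mendoza receives Lot B at value $133, so the others get W − 133 = $273.
Without Mendoza: best allocation of the remaining 2 bidders over all 3 lots is Delgado→Lot F ($131), Jensen→Lot B ($153), total $284.
VCG payment = (others' best without Mendoza) − (others' welfare with Mendoza) = 284 − 273 = $11.

Mendoza pays $11.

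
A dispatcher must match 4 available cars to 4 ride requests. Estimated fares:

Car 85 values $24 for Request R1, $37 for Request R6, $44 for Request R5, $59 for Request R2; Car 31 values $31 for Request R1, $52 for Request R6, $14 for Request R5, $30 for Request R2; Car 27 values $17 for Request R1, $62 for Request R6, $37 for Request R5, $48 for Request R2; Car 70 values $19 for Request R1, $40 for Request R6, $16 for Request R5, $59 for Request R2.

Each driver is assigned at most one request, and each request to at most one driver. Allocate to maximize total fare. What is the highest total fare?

Maximum total: $196

This is the linear assignment problem.
Optimal: Car 85→Request R5 ($44), Car 31→Request R1 ($31), Car 27→Request R6 ($62), Car 70→Request R2 ($59) — total 44+31+62+59 = $196.
Row-greedy (each driver in turn takes its best remaining request) gives $167, worse by 29.
Next-best assignment: Car 85→Request R1, Car 31→Request R6, Car 27→Request R5, Car 70→Request R2 = $172.
Swapping Car 27↔Car 31 (Car 27→Request R1 $17, Car 31→Request R6 $52) loses 24.
Checked against all permutations: $196 is optimal.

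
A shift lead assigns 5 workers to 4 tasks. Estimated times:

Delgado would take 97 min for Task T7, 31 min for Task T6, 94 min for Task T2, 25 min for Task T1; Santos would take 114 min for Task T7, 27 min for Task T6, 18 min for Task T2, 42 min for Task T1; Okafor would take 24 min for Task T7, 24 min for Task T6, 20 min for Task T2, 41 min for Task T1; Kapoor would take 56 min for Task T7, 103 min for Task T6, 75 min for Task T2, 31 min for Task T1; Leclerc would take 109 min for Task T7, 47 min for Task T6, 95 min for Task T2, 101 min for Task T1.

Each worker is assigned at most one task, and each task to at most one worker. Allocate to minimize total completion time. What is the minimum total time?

Optimal: Okafor→Task T7 (24 min), Delgado→Task T6 (31 min), Santos→Task T2 (18 min), Kapoor→Task T1 (31 min) — total 24+31+18+31 = 104 min.

Min total: 104 min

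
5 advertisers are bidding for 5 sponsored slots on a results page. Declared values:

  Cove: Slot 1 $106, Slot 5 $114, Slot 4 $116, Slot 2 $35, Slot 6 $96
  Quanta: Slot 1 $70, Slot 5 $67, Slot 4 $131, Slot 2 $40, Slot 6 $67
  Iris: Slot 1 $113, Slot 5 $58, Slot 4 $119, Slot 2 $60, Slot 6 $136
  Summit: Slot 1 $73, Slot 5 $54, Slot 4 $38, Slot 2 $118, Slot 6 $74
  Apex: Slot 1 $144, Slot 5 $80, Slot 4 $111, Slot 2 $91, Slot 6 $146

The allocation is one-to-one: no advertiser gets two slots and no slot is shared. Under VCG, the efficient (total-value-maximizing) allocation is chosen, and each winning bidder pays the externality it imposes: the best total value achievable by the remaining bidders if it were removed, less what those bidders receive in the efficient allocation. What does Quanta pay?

Quanta pays $2.

Efficient allocation: Cove→Slot 5 ($114), Quanta→Slot 4 ($131), Iris→Slot 6 ($136), Summit→Slot 2 ($118), Apex→Slot 1 ($144); total welfare W = $643.
Quanta receives Slot 4 at value $131, so the others get W − 131 = $512.
Without Quanta: best allocation of the remaining 4 bidders over all 5 slots is Cove→Slot 4 ($116), Iris→Slot 6 ($136), Summit→Slot 2 ($118), Apex→Slot 1 ($144), total $514.
VCG payment = (others' best without Quanta) − (others' welfare with Quanta) = 514 − 512 = $2.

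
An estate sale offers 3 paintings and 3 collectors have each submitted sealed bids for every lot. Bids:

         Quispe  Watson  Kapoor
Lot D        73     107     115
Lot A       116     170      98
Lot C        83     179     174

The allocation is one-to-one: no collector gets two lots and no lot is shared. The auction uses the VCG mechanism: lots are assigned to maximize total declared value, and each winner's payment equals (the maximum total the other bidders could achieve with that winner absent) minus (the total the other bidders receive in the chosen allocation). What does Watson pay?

Watson pays $43.

Efficient allocation: Quispe→Lot D ($73), Watson→Lot A ($170), Kapoor→Lot C ($174); total welfare W = $417.
Watson receives Lot A at value $170, so the others get W − 170 = $247.
Without Watson: best allocation of the remaining 2 bidders over all 3 lots is Quispe→Lot A ($116), Kapoor→Lot C ($174), total $290.
VCG payment = (others' best without Watson) − (others' welfare with Watson) = 290 − 247 = $43.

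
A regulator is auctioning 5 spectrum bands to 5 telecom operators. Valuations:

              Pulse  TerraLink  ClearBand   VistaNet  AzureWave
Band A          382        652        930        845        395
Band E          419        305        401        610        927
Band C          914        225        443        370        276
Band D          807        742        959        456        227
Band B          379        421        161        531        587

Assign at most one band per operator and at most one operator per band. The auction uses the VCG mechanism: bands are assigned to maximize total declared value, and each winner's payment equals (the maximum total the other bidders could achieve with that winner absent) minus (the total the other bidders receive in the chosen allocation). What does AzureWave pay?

AzureWave pays $57M.

Efficient allocation: Pulse→Band C ($914M), TerraLink→Band B ($421M), ClearBand→Band D ($959M), VistaNet→Band A ($845M), AzureWave→Band E ($927M); total welfare W = $4066M.
AzureWave receives Band E at value $927M, so the others get W − 927 = $3139M.
Without AzureWave: best allocation of the remaining 4 bidders over all 5 bands is Pulse→Band C ($914M), TerraLink→Band D ($742M), ClearBand→Band A ($930M), VistaNet→Band E ($610M), total $3196M.
VCG payment = (others' best without AzureWave) − (others' welfare with AzureWave) = 3196 − 3139 = $57M.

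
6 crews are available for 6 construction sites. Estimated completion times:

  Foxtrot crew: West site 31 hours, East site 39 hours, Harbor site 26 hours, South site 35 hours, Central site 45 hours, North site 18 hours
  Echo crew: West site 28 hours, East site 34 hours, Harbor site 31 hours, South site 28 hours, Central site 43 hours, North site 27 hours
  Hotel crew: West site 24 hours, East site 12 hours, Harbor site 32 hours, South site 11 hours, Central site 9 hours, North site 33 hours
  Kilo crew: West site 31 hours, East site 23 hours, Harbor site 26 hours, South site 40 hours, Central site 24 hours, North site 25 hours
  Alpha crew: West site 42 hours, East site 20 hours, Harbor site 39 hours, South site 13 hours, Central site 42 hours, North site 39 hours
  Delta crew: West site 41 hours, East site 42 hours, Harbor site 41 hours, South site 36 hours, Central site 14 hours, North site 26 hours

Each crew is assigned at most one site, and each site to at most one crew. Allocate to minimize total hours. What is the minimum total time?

Optimal: Foxtrot crew→North site (18 hours), Echo crew→West site (28 hours), Hotel crew→East site (12 hours), Kilo crew→Harbor site (26 hours), Alpha crew→South site (13 hours), Delta crew→Central site (14 hours) — total 18+28+12+26+13+14 = 111 hours.
Checked against all permutations: 111 hours is optimal.

Minimum total: 111 hours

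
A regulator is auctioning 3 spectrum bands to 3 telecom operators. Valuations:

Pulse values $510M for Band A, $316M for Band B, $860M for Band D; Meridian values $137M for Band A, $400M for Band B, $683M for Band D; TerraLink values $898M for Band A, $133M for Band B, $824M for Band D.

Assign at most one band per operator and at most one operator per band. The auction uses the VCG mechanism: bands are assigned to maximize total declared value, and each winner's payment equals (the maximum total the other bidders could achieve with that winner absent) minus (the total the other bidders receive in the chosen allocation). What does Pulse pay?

Efficient allocation: Pulse→Band D ($860M), Meridian→Band B ($400M), TerraLink→Band A ($898M); total welfare W = $2158M.
Pulse receives Band D at value $860M, so the others get W − 860 = $1298M.
Without Pulse: best allocation of the remaining 2 bidders over all 3 bands is Meridian→Band D ($683M), TerraLink→Band A ($898M), total $1581M.
VCG payment = (others' best without Pulse) − (others' welfare with Pulse) = 1581 − 1298 = $283M.

Pulse pays $283M.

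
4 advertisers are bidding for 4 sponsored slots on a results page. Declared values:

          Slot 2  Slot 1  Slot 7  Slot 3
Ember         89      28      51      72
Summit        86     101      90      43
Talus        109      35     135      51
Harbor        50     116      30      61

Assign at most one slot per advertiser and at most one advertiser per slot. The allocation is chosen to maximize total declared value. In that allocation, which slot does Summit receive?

Summit receives Slot 2.

This is a one-to-one assignment (maximum-weight bipartite matching).
Optimal: Ember→Slot 3 ($72), Summit→Slot 2 ($86), Talus→Slot 7 ($135), Harbor→Slot 1 ($116) — total 72+86+135+116 = $409.
Column-greedy (each slot in turn goes to its best remaining advertiser) gives $387, worse by 22.
No other one-to-one assignment exceeds $409.
Summit's own top slot is Slot 1 ($101), but forcing Summit→Slot 1 and reassigning the rest optimally gives only $386 — worse by 23.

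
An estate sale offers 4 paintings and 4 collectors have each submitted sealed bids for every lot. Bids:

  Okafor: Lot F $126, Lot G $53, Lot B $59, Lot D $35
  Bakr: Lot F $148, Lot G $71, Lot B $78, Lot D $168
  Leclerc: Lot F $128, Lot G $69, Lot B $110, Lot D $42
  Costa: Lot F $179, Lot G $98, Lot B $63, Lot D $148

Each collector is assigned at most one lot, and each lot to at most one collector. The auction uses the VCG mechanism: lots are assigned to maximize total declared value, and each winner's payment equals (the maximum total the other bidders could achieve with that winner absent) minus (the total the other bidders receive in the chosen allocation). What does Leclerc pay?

Leclerc pays $6.

Efficient allocation: Okafor→Lot G ($53), Bakr→Lot D ($168), Leclerc→Lot B ($110), Costa→Lot F ($179); total welfare W = $510.
Leclerc receives Lot B at value $110, so the others get W − 110 = $400.
Without Leclerc: best allocation of the remaining 3 bidders over all 4 lots is Okafor→Lot B ($59), Bakr→Lot D ($168), Costa→Lot F ($179), total $406.
VCG payment = (others' best without Leclerc) − (others' welfare with Leclerc) = 406 − 400 = $6.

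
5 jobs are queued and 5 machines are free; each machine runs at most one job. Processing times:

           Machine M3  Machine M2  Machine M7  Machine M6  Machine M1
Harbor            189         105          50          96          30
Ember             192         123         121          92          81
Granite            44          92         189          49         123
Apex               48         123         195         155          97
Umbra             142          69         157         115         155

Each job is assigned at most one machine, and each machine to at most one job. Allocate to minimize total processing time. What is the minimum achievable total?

Treat this as an assignment problem: match each job to one machine.
Optimal: Harbor→Machine M7 (50 min), Ember→Machine M1 (81 min), Granite→Machine M6 (49 min), Apex→Machine M3 (48 min), Umbra→Machine M2 (69 min) — total 50+81+49+48+69 = 297 min.
Next-best assignment: Harbor→Machine M1, Ember→Machine M7, Granite→Machine M6, Apex→Machine M3, Umbra→Machine M2 = 317 min.
Swapping Umbra↔Apex (Umbra→Machine M3 142 min, Apex→Machine M2 123 min) adds 148.
Every other assignment is strictly worse.

Min total: 297 min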